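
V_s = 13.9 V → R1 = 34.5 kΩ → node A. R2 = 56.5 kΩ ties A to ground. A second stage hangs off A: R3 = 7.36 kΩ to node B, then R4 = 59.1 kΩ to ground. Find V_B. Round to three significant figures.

Looking into the second stage from A: R3 + R4 = 66.46 kΩ appears in parallel with R2.
Effective lower resistance at A: R2 ‖ 66.46 = 30.54 kΩ.
V_A = 13.9 × 30.54/(34.5 + 30.54) = 6.527 V.
Then the unloaded second divider: V_B = V_A × R4/(R3+R4) = 6.527 × 0.8893 = 5.804 V.

V_B ≈ 5.80 V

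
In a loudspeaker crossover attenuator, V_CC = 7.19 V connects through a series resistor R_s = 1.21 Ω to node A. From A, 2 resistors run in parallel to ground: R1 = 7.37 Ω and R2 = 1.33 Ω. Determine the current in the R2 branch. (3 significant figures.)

Parallel bank: R_p = 1/(1/7.37 + 1/1.33) = 1.127 Ω.
V_A = 7.19 × 1.127/2.337 = 3.467 V.
I(R2) = V_A / R2 = 3.467/1.33 = 2.607 A.

I ≈ 2.61 A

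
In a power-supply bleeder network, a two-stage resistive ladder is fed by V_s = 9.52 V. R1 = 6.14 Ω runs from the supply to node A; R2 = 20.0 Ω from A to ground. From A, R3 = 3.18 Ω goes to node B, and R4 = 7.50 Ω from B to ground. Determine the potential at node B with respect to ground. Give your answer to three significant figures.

The second stage (R3 + R4 = 10.68 Ω) loads node A in parallel with R2.
R2 ‖ (R3+R4) = 6.962 Ω.
So V_A = 9.52 × 0.5314 = 5.059 V.
Then the unloaded second divider: V_B = V_A × R4/(R3+R4) = 5.059 × 0.7022 = 3.552 V.

V_B ≈ 3.55 V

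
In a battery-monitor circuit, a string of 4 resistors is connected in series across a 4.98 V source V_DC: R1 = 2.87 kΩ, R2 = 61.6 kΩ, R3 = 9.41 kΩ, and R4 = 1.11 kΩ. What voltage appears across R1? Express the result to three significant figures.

V ≈ 0.191 V

Series total: ΣR = 2.87 + 61.6 + 9.41 + 1.11 = 74.99 kΩ.
By the voltage-divider rule, V = 4.98 × 2.870/74.99 = 0.1906 V.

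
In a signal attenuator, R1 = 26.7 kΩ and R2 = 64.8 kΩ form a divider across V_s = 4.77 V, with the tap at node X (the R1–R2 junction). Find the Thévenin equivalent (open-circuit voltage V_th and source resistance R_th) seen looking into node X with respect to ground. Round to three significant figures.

V_th ≈ 3.38 V, R_th ≈ 18.9 kΩ

With X open, the divider is unloaded: V_th = 4.77 × 64.8/91.50 = 3.378 V.
Zeroing V_s shorts the top of R1 to ground, so R_th = R1 ‖ R2 = 18.91 kΩ.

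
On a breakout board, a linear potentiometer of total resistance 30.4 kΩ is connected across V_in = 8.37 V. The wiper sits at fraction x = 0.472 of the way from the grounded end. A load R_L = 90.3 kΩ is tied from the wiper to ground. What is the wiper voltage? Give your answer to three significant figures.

V_out ≈ 3.64 V

The pot divides into 16.05 kΩ above the wiper and 14.35 kΩ below.
R_L loads the lower segment: effective lower R = 12.38 kΩ.
Loaded-divider output: V_out = 8.37 × 0.4355 = 3.645 V.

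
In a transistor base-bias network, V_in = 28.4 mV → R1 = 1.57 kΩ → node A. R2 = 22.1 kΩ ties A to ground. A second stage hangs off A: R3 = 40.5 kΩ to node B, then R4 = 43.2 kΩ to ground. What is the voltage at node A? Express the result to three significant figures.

V_A ≈ 26.1 mV

The second stage (R3 + R4 = 83.70 kΩ) loads node A in parallel with R2.
R2 ‖ (R3+R4) = 17.48 kΩ.
So V_A = 28.4 × 0.9176 = 26.06 mV.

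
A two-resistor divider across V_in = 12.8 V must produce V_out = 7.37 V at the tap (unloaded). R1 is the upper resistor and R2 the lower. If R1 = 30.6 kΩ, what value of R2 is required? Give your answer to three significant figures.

R2 ≈ 41.5 kΩ

Required fraction k = V_out/V_in = 0.5758.
So R2 = R1 · V_out/(V_in − V_out) = 30.6 × 7.37/(12.8 − 7.37) = 30.6 × 1.357 = 41.53 kΩ.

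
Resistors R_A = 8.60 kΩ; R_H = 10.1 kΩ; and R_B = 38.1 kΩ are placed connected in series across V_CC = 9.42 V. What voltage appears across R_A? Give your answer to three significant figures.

ΣR = 8.60 + 10.1 + 38.1 = 56.80 kΩ.
V = V_CC · R/ΣR = 9.42 × 0.1514 = 1.426 V.

V ≈ 1.43 V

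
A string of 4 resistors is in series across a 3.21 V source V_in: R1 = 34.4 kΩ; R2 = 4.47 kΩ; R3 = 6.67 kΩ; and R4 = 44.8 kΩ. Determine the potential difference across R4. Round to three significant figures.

Series total: ΣR = 34.4 + 4.47 + 6.67 + 44.8 = 90.34 kΩ.
Voltage divider: V = V_in · (44.80 / 90.34) = 3.21 × 0.4959 = 1.592 V.

V ≈ 1.59 V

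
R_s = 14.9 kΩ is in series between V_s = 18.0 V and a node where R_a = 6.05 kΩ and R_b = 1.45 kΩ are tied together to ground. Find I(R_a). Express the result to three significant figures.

I ≈ 0.217 mA

Equivalent of the parallel group: R_p = 1.170 kΩ.
Node voltage V_A = V_s · R_p/(R_s + R_p) = 18.0 × 0.07279 = 1.310 V.
I(R_a) = V_A / R_a = 1.310/6.05 = 0.2166 mA.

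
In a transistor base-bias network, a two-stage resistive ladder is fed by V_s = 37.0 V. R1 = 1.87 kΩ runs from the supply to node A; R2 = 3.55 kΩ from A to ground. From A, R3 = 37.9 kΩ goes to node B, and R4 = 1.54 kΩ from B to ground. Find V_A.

The second stage (R3 + R4 = 39.44 kΩ) loads node A in parallel with R2.
R2 ‖ (R3+R4) = 3.257 kΩ.
So V_A = 37.0 × 0.6353 = 23.50 V.

V_A ≈ 23.5 V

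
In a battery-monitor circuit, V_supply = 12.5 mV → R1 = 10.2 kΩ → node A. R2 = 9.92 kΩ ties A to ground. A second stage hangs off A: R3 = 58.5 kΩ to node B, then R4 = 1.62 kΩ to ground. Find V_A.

Node A sees R2 in parallel with the series input of stage 2, R3 + R4 = 60.12 kΩ.
Effective lower resistance at A: R2 ‖ 60.12 = 8.515 kΩ.
So V_A = 12.5 × 0.4550 = 5.687 mV.

V_A ≈ 5.69 mV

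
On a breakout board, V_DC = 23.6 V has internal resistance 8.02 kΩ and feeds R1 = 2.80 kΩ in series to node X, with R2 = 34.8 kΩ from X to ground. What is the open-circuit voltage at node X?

R1' = 8.02 + 2.80 = 10.82 kΩ (source resistance + R1).
Open-circuit (no load on X): V_th = V_DC · R2/(R1' + R2) = 23.6 × 34.8/(10.82 + 34.8) = 18.00 V.

V_th ≈ 18.0 V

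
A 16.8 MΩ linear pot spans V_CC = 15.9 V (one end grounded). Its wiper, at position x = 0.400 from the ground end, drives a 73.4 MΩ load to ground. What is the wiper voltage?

V_out ≈ 6.03 V

Lower segment x·R_p = 6.720 MΩ; upper segment (1−x)·R_p = 10.08 MΩ.
Lower segment in parallel with the load: 6.720 ‖ 73.4 = 6.156 MΩ.
V_out = 15.9 × 6.156/(10.08 + 6.156) = 6.029 V.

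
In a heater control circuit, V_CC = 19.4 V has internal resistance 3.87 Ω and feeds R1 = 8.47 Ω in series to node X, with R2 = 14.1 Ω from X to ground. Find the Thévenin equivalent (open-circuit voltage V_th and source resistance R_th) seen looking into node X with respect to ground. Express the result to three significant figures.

R1' = 3.87 + 8.47 = 12.34 Ω (source resistance + R1).
With X open, the divider is unloaded: V_th = 19.4 × 14.1/26.44 = 10.35 V.
Zeroing V_CC shorts the top of R1' to ground, so R_th = R1' ‖ R2 = 6.581 Ω.

V_th ≈ 10.3 V, R_th ≈ 6.58 Ω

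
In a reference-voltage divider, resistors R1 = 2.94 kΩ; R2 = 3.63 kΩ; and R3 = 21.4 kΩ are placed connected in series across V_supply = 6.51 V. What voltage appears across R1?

Series total: ΣR = 2.94 + 3.63 + 21.4 = 27.97 kΩ.
By the voltage-divider rule, V = 6.51 × 2.940/27.97 = 0.6843 V.

V ≈ 0.684 V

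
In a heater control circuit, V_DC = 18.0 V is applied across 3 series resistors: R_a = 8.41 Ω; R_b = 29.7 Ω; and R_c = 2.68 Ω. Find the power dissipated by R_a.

Series current I = V_DC/ΣR = 18.0/40.79 = 0.4413 A.
P = I²R = 0.1947 × 8.41 = 1.638 W.

P ≈ 1.64 W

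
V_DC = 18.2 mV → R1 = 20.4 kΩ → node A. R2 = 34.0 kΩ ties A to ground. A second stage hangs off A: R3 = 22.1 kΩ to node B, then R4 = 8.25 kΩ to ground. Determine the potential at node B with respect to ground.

V_B ≈ 2.18 mV

Node A sees R2 in parallel with the series input of stage 2, R3 + R4 = 30.35 kΩ.
R2 ‖ (R3+R4) = 16.04 kΩ.
So V_A = 18.2 × 0.4401 = 8.010 mV.
V_B = V_A × 0.2718 = 2.177 mV.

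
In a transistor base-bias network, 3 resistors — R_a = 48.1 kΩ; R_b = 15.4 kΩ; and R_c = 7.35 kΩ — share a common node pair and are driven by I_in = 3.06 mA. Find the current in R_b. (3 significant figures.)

I ≈ 0.896 mA

ΣG = 1/48.1 + 1/15.4 + 1/7.35 = 0.2218.
R_b takes the fraction G_k/ΣG = 0.06494/0.2218 = 0.2928, so I = 3.06 × 0.2928 = 0.8959 mA.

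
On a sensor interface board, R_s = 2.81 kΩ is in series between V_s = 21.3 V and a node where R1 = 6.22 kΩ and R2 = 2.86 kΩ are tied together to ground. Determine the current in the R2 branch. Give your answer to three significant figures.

Parallel bank: R_p = 1/(1/6.22 + 1/2.86) = 1.959 kΩ.
V_A = 21.3 × 1.959/4.769 = 8.750 V.
I(R2) = V_A / R2 = 8.750/2.86 = 3.059 mA.

I ≈ 3.06 mA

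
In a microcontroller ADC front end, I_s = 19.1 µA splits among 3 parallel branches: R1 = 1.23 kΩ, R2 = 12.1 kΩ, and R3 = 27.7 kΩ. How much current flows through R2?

ΣG = 1/1.23 + 1/12.1 + 1/27.7 = 0.9318.
By the current-divider rule, I = I_s · G_k/ΣG = 19.1 × 0.08870 = 1.694 µA.

I ≈ 1.69 µA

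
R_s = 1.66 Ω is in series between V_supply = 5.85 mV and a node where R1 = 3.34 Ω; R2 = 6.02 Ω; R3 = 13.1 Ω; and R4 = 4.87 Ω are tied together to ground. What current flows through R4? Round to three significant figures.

I ≈ 0.536 mA

Equivalent of the parallel group: R_p = 1.338 Ω.
V_A by voltage divider: V_A = 5.85 × 1.338/(1.66 + 1.338) = 2.611 mV.
I(R4) = V_A / R4 = 2.611/4.87 = 0.5362 mA.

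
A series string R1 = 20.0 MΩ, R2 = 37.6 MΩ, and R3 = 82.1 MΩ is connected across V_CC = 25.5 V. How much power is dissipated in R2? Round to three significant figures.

ΣR = 139.7 MΩ → I = 25.5/139.7 = 0.1825 µA.
P(R2) = I²·R2 = (0.1825)² × 37.6 = 1.253 µW.

P ≈ 1.25 µW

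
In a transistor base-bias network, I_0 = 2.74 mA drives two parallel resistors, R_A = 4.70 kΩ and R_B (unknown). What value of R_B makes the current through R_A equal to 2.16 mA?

In a two-way split, I_A/I_0 = R_B/(R_A + R_B).
With f = 0.7883, R_B = R_A · f/(1−f) = 4.70 × 3.724 = 17.50 kΩ.

R_B ≈ 17.5 kΩ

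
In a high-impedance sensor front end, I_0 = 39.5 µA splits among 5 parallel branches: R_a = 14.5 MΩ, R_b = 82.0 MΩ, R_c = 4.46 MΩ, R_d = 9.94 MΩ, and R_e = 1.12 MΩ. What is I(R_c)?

Conductances: ΣG = 1/14.5 + 1/82.0 + 1/4.46 + 1/9.94 + 1/1.12 = 1.299 (1/MΩ).
Current divider: I(R_c) = I_0 · G_k/ΣG = 39.5 × (0.2242/1.299) = 39.5 × 0.1726 = 6.819 µA.

I ≈ 6.82 µA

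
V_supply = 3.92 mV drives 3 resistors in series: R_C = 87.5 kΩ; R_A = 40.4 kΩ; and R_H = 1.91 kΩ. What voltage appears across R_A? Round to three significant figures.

Total series resistance ΣR = 87.5 + 40.4 + 1.91 = 129.8 kΩ.
By the voltage-divider rule, V = 3.92 × 40.40/129.8 = 1.220 mV.

V ≈ 1.22 mV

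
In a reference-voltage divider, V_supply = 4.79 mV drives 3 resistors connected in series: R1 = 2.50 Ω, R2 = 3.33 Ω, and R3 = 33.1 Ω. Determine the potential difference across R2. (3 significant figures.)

Series total: ΣR = 2.50 + 3.33 + 33.1 = 38.93 Ω.
Voltage divider: V = V_supply · (3.330 / 38.93) = 4.79 × 0.08554 = 0.4097 mV.

V ≈ 0.410 mV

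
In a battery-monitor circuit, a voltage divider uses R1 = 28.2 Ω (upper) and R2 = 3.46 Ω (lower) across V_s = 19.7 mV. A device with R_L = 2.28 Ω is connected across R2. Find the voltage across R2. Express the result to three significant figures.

V_out ≈ 0.915 mV

R2 ‖ R_L = (3.46 × 2.28)/(3.46 + 2.28) = 1.374 Ω.
Then V_out = V_s · R2'/(R1 + R2') = 19.7 × 1.374/29.57 = 0.9155 mV.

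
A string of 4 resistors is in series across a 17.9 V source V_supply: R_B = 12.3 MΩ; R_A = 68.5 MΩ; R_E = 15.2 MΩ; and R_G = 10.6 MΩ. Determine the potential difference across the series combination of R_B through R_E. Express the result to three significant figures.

V ≈ 16.1 V

ΣR = 12.3 + 68.5 + 15.2 + 10.6 = 106.6 MΩ.
R_{R_B..R_E} = 12.3 + 68.5 + 15.2 = 96.00 MΩ.
V = V_supply · R/ΣR = 17.9 × 0.9006 = 16.12 V.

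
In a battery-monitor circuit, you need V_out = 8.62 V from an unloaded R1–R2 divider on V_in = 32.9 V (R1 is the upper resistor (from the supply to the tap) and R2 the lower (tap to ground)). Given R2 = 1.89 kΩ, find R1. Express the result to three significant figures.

R1 ≈ 5.32 kΩ

The divider ratio is R2/(R1+R2) = 8.62/32.9 = 0.2620.
Rearranging, R1 = R2·(1−k)/k = 1.89 × 2.817 = 5.324 kΩ.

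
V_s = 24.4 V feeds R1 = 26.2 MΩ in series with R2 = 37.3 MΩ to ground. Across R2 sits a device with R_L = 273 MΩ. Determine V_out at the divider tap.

V_out ≈ 13.6 V

The load sits in parallel with R2, giving an effective lower resistance R2' = R2·R_L/(R2+R_L) = 32.82 MΩ.
Voltage divider with the loaded lower leg: V_out = 24.4 × 32.82/(26.2 + 32.82) = 24.4 × 0.5561 = 13.57 V.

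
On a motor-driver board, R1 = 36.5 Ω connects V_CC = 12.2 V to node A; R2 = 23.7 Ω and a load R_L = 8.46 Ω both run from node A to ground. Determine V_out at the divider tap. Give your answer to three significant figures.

The load sits in parallel with R2, giving an effective lower resistance R2' = R2·R_L/(R2+R_L) = 6.235 Ω.
Voltage divider with the loaded lower leg: V_out = 12.2 × 6.235/(36.5 + 6.235) = 12.2 × 0.1459 = 1.780 V.

V_out ≈ 1.78 V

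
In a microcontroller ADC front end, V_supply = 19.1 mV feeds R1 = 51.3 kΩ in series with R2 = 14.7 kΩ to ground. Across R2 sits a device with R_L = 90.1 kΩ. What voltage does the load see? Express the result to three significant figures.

First combine the lower leg with the load: R2 ‖ R_L = 12.64 kΩ.
Now apply the divider: V_out = 19.1 × 0.1977 = 3.775 mV.
(Unloaded it would be 4.25 mV; the load pulls it down.)

V_out ≈ 3.78 mV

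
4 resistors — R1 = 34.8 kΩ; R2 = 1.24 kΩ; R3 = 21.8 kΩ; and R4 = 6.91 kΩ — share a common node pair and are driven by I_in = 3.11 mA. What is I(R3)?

I ≈ 0.139 mA

ΣG = 1/34.8 + 1/1.24 + 1/21.8 + 1/6.91 = 1.026.
By the current-divider rule, I = I_in · G_k/ΣG = 3.11 × 0.04472 = 0.1391 mA.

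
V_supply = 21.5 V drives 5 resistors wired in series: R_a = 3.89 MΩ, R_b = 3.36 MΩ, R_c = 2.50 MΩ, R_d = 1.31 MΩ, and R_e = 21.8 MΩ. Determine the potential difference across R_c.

V ≈ 1.64 V

Total series resistance ΣR = 3.89 + 3.36 + 2.50 + 1.31 + 21.8 = 32.86 MΩ.
V = V_supply · R/ΣR = 21.5 × 0.07608 = 1.636 V.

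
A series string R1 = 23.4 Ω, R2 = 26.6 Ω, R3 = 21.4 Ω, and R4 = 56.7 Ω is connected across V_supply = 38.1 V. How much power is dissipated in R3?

The common current is I = 38.1/128.1 = 0.2974 A.
V(R3) = I·R = 6.365 V; P = V·I = 6.365 × 0.2974 = 1.893 W.

P ≈ 1.89 W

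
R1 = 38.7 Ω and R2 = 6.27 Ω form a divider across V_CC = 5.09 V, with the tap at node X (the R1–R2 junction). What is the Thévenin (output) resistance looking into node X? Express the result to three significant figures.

Zeroing V_CC shorts the top of R1 to ground, so R_th = R1 ‖ R2 = 5.396 Ω.

R_th ≈ 5.40 Ω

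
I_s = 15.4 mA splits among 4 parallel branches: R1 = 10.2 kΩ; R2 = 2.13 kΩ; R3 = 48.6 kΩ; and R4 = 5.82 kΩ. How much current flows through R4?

I ≈ 3.48 mA

Conductances: ΣG = 1/10.2 + 1/2.13 + 1/48.6 + 1/5.82 = 0.7599 (1/kΩ).
R4 takes the fraction G_k/ΣG = 0.1718/0.7599 = 0.2261, so I = 15.4 × 0.2261 = 3.482 mA.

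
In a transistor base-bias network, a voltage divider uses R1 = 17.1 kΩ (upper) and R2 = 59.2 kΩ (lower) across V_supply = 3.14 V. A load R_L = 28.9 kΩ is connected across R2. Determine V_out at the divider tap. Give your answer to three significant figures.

V_out ≈ 1.67 V

First combine the lower leg with the load: R2 ‖ R_L = 19.42 kΩ.
Then V_out = V_supply · R2'/(R1 + R2') = 3.14 × 19.42/36.52 = 1.670 V.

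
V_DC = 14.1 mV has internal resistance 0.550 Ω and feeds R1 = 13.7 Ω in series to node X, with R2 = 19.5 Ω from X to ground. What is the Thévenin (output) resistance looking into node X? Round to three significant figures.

R1' = 0.550 + 13.7 = 14.25 Ω (source resistance + R1).
Zeroing V_DC shorts the top of R1' to ground, so R_th = R1' ‖ R2 = 8.233 Ω.

R_th ≈ 8.23 Ω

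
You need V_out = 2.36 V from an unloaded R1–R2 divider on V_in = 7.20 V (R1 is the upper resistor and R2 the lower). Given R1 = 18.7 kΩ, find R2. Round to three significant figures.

R2 ≈ 9.12 kΩ

V_out/V_in = R2/(R1+R2) = 0.3278.
R2 = R1 · 0.3278/(1 − 0.3278) = 9.118 kΩ.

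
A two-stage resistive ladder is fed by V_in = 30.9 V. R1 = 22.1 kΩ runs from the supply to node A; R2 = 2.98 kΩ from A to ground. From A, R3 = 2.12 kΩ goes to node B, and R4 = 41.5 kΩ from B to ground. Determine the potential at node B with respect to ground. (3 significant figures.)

V_B ≈ 3.29 V

Node A sees R2 in parallel with the series input of stage 2, R3 + R4 = 43.62 kΩ.
Effective lower resistance at A: R2 ‖ 43.62 = 2.789 kΩ.
First divider: V_A = V_in · 2.789/(22.1 + 2.789) = 3.463 V.
V_B = V_A × 0.9514 = 3.295 V.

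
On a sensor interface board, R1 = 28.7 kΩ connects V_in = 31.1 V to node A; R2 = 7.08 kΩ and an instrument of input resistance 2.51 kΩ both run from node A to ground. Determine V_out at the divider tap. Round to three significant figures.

V_out ≈ 1.89 V

R2 ‖ R_L = (7.08 × 2.51)/(7.08 + 2.51) = 1.853 kΩ.
Now apply the divider: V_out = 31.1 × 0.06065 = 1.886 V.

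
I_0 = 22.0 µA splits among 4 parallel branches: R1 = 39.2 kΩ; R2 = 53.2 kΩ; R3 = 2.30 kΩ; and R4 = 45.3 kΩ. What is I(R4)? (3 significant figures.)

Conductances: ΣG = 1/39.2 + 1/53.2 + 1/2.30 + 1/45.3 = 0.5012 (1/kΩ).
R4 takes the fraction G_k/ΣG = 0.02208/0.5012 = 0.04405, so I = 22.0 × 0.04405 = 0.9690 µA.

I ≈ 0.969 µA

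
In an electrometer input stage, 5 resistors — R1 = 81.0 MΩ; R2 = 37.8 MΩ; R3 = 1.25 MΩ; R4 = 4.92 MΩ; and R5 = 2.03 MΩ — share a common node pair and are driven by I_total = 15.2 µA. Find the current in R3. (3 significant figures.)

I ≈ 7.92 µA

Conductances: ΣG = 1/81.0 + 1/37.8 + 1/1.25 + 1/4.92 + 1/2.03 = 1.535 (1/MΩ).
R3 takes the fraction G_k/ΣG = 0.8000/1.535 = 0.5213, so I = 15.2 × 0.5213 = 7.924 µA.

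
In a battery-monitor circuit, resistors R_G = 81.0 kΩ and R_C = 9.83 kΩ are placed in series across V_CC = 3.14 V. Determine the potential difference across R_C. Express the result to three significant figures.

ΣR = 81.0 + 9.83 = 90.83 kΩ.
By the voltage-divider rule, V = 3.14 × 9.830/90.83 = 0.3398 V.

V ≈ 0.340 V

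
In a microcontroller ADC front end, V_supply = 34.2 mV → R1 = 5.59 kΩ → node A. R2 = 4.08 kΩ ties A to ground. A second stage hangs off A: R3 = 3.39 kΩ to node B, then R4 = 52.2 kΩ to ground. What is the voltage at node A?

V_A ≈ 13.8 mV

The second stage (R3 + R4 = 55.59 kΩ) loads node A in parallel with R2.
R2 ‖ (R3+R4) = 3.801 kΩ.
First divider: V_A = V_supply · 3.801/(5.59 + 3.801) = 13.84 mV.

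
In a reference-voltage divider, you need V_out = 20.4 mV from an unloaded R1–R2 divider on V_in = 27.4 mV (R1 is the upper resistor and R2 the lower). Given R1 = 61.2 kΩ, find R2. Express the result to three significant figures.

The divider ratio is R2/(R1+R2) = 20.4/27.4 = 0.7445.
R2 = R1 · 0.7445/(1 − 0.7445) = 178.4 kΩ.

R2 ≈ 178 kΩ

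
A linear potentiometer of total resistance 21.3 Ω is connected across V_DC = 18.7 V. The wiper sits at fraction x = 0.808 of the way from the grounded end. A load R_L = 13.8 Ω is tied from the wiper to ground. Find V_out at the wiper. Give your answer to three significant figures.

The pot divides into 4.090 Ω above the wiper and 17.21 Ω below.
R_L loads the lower segment: effective lower R = 7.659 Ω.
Then V_out = V_DC · 7.659/(4.090 + 7.659) = 12.19 V.

V_out ≈ 12.2 V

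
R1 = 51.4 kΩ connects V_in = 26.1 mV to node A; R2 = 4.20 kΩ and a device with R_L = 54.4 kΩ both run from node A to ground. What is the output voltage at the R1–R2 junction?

R2 ‖ R_L = (4.20 × 54.4)/(4.20 + 54.4) = 3.899 kΩ.
Now apply the divider: V_out = 26.1 × 0.07051 = 1.840 mV.
(Unloaded it would be 1.97 mV; the load pulls it down.)

V_out ≈ 1.84 mV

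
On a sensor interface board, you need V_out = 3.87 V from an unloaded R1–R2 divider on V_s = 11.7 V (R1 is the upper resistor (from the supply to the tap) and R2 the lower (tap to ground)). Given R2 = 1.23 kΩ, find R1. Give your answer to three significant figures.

Required fraction k = V_out/V_s = 0.3308.
R1 = R2·(1/k − 1) = 1.23 × 2.023 = 2.489 kΩ.

R1 ≈ 2.49 kΩ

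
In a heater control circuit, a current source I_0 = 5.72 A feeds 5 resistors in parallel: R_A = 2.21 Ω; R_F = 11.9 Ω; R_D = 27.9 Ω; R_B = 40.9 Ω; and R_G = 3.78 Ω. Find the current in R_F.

ΣG = 1/2.21 + 1/11.9 + 1/27.9 + 1/40.9 + 1/3.78 = 0.8614.
R_F takes the fraction G_k/ΣG = 0.08403/0.8614 = 0.09756, so I = 5.72 × 0.09756 = 0.5580 A.

I ≈ 0.558 A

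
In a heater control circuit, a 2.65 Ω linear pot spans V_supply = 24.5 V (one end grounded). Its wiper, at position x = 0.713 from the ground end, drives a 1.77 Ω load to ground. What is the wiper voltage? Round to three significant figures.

V_out ≈ 13.4 V

Lower segment x·R_p = 1.889 Ω; upper segment (1−x)·R_p = 0.7606 Ω.
Lower segment in parallel with the load: 1.889 ‖ 1.77 = 0.9139 Ω.
Then V_out = V_supply · 0.9139/(0.7606 + 0.9139) = 13.37 V.
(Unloaded: V_out = x·V_supply = 17.5 V.)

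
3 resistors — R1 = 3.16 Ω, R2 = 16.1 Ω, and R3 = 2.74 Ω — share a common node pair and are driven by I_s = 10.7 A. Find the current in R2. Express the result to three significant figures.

Total conductance ΣG = 1/3.16 + 1/16.1 + 1/2.74 = 0.7435 (units of 1/Ω).
Current divider: I(R2) = I_s · G_k/ΣG = 10.7 × (0.06211/0.7435) = 10.7 × 0.08354 = 0.8938 A.

I ≈ 0.894 A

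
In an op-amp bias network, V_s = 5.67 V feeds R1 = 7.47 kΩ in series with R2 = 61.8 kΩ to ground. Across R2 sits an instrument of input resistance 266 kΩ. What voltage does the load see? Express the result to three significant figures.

V_out ≈ 4.93 V

R2 ‖ R_L = (61.8 × 266)/(61.8 + 266) = 50.15 kΩ.
Then V_out = V_s · R2'/(R1 + R2') = 5.67 × 50.15/57.62 = 4.935 V.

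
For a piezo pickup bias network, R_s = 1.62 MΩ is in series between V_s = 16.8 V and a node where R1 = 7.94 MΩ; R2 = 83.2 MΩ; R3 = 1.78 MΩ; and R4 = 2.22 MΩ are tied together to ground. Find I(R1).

I ≈ 0.739 µA

Equivalent of the parallel group: R_p = 0.8694 MΩ.
V_A = 16.8 × 0.8694/2.489 = 5.867 V.
Branch current I = V_A/R1 = 5.867/7.94 = 0.7390 µA.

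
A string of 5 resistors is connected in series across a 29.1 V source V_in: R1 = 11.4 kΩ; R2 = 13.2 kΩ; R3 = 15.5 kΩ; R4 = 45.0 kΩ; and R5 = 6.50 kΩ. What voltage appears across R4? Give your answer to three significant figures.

V ≈ 14.3 V

ΣR = 11.4 + 13.2 + 15.5 + 45.0 + 6.50 = 91.60 kΩ.
By the voltage-divider rule, V = 29.1 × 45.00/91.60 = 14.30 V.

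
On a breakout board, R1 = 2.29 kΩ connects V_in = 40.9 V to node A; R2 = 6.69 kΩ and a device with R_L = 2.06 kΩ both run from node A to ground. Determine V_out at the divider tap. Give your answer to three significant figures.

V_out ≈ 16.7 V

First combine the lower leg with the load: R2 ‖ R_L = 1.575 kΩ.
Then V_out = V_in · R2'/(R1 + R2') = 40.9 × 1.575/3.865 = 16.67 V.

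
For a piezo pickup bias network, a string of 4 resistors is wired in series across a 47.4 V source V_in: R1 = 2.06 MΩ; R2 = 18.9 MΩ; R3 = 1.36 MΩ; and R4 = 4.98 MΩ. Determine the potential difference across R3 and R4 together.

V ≈ 11.0 V

Series total: ΣR = 2.06 + 18.9 + 1.36 + 4.98 = 27.30 MΩ.
R_{R3..R4} = 1.36 + 4.98 = 6.340 MΩ.
By the voltage-divider rule, V = 47.4 × 6.340/27.30 = 11.01 V.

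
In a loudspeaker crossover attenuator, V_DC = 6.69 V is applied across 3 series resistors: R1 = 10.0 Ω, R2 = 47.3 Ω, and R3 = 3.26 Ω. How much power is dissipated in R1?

P ≈ 0.122 W

The common current is I = 6.69/60.56 = 0.1105 A.
P(R1) = I²·R1 = (0.1105)² × 10.0 = 0.1220 W.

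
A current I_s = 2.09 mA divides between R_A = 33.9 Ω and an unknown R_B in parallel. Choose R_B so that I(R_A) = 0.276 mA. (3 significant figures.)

R_B ≈ 5.16 Ω

The fraction through R_A equals R_B/(R_A+R_B).
With f = 0.1321, R_B = R_A · f/(1−f) = 33.9 × 0.1521 = 5.158 Ω.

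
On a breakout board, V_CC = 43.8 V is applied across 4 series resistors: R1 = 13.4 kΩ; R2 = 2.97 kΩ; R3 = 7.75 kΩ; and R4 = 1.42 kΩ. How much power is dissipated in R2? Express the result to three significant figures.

P ≈ 8.73 mW

The common current is I = 43.8/25.54 = 1.715 mA.
P = I²R = 2.941 × 2.97 = 8.735 mW.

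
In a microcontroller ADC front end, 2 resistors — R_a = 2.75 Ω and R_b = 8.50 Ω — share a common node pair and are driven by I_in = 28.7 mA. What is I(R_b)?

With just two branches, the current splits inversely with resistance.
I(R_b) = 28.7 × 2.75/(2.75 + 8.50) = 28.7 × 0.2444 = 7.016 mA.

I ≈ 7.02 mA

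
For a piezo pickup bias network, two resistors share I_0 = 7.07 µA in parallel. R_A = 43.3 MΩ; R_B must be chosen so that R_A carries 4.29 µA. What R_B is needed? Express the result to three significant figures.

R_B ≈ 66.8 MΩ

Two-branch current divider: I_A = I_0 · R_B/(R_A + R_B).
4.29/7.07 = R_B/(R_A + R_B) → R_B = R_A · (0.6068)/(1 − 0.6068) = 43.3 × 1.543 = 66.82 MΩ.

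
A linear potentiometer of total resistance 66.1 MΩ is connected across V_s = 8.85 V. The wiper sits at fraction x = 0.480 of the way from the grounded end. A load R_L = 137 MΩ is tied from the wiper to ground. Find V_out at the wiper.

V_out ≈ 3.79 V

Lower segment x·R_p = 31.73 MΩ; upper segment (1−x)·R_p = 34.37 MΩ.
Lower segment in parallel with the load: 31.73 ‖ 137 = 25.76 MΩ.
Then V_out = V_s · 25.76/(34.37 + 25.76) = 3.791 V.
(Unloaded: V_out = x·V_s = 4.25 V.)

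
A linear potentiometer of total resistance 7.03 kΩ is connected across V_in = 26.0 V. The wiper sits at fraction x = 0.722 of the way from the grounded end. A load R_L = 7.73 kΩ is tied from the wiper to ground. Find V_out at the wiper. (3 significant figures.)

V_out ≈ 15.9 V

Lower segment x·R_p = 5.076 kΩ; upper segment (1−x)·R_p = 1.954 kΩ.
Lower segment in parallel with the load: 5.076 ‖ 7.73 = 3.064 kΩ.
Then V_out = V_in · 3.064/(1.954 + 3.064) = 15.87 V.
(Unloaded: V_out = x·V_in = 18.8 V.)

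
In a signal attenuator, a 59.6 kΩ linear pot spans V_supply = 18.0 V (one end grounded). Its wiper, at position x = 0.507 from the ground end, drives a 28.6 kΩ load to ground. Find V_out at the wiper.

The pot divides into 29.38 kΩ above the wiper and 30.22 kΩ below.
R_L loads the lower segment: effective lower R = 14.69 kΩ.
Loaded-divider output: V_out = 18.0 × 0.3334 = 6.000 V.
(Unloaded: V_out = x·V_supply = 9.13 V.)

V_out ≈ 6.00 V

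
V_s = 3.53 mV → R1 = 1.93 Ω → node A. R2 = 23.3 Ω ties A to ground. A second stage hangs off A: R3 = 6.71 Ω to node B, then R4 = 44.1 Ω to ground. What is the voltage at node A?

Looking into the second stage from A: R3 + R4 = 50.81 Ω appears in parallel with R2.
Effective lower resistance at A: R2 ‖ 50.81 = 15.97 Ω.
So V_A = 3.53 × 0.8922 = 3.149 mV.

V_A ≈ 3.15 mV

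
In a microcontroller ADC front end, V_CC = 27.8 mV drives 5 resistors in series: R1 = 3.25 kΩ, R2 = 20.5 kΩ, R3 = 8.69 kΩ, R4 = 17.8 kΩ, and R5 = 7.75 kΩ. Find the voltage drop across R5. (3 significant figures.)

V ≈ 3.72 mV

Total series resistance ΣR = 3.25 + 20.5 + 8.69 + 17.8 + 7.75 = 57.99 kΩ.
By the voltage-divider rule, V = 27.8 × 7.750/57.99 = 3.715 mV.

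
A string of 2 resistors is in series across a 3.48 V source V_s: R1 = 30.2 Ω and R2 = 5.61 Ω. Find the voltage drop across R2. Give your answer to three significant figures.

Series total: ΣR = 30.2 + 5.61 = 35.81 Ω.
Voltage divider: V = V_s · (5.610 / 35.81) = 3.48 × 0.1567 = 0.5452 V.

V ≈ 0.545 V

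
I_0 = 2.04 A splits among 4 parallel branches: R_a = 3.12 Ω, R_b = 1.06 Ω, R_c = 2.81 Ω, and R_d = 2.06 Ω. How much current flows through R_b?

I ≈ 0.914 A

Total conductance ΣG = 1/3.12 + 1/1.06 + 1/2.81 + 1/2.06 = 2.105 (units of 1/Ω).
Current divider: I(R_b) = I_0 · G_k/ΣG = 2.04 × (0.9434/2.105) = 2.04 × 0.4481 = 0.9142 A.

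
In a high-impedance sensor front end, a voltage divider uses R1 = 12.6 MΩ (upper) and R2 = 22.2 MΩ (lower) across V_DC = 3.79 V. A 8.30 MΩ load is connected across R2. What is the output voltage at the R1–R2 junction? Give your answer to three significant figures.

First combine the lower leg with the load: R2 ‖ R_L = 6.041 MΩ.
Then V_out = V_DC · R2'/(R1 + R2') = 3.79 × 6.041/18.64 = 1.228 V.

V_out ≈ 1.23 V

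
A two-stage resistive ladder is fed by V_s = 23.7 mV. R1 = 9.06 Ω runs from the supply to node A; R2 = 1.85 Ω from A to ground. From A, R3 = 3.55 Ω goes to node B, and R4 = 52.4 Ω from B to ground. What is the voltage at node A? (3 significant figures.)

V_A ≈ 3.91 mV

The second stage (R3 + R4 = 55.95 Ω) loads node A in parallel with R2.
R2 ‖ (R3+R4) = 1.791 Ω.
So V_A = 23.7 × 0.1650 = 3.911 mV.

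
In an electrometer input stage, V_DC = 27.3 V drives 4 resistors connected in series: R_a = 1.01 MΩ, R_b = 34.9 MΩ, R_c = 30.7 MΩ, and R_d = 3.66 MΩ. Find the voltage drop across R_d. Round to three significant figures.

V ≈ 1.42 V

Series total: ΣR = 1.01 + 34.9 + 30.7 + 3.66 = 70.27 MΩ.
By the voltage-divider rule, V = 27.3 × 3.660/70.27 = 1.422 V.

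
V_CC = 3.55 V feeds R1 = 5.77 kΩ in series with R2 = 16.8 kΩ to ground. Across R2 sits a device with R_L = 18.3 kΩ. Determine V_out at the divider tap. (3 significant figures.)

The load sits in parallel with R2, giving an effective lower resistance R2' = R2·R_L/(R2+R_L) = 8.759 kΩ.
Voltage divider with the loaded lower leg: V_out = 3.55 × 8.759/(5.77 + 8.759) = 3.55 × 0.6029 = 2.140 V.

V_out ≈ 2.14 V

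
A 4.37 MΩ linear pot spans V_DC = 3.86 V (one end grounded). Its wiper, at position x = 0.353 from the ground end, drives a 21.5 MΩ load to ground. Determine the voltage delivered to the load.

Lower segment x·R_p = 1.543 MΩ; upper segment (1−x)·R_p = 2.827 MΩ.
Lower segment in parallel with the load: 1.543 ‖ 21.5 = 1.439 MΩ.
Then V_out = V_DC · 1.439/(2.827 + 1.439) = 1.302 V.

V_out ≈ 1.30 V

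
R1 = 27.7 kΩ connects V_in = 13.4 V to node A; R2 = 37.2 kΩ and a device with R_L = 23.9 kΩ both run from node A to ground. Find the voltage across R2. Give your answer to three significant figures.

V_out ≈ 4.61 V

The load sits in parallel with R2, giving an effective lower resistance R2' = R2·R_L/(R2+R_L) = 14.55 kΩ.
Now apply the divider: V_out = 13.4 × 0.3444 = 4.615 V.
(Unloaded it would be 7.68 V; the load pulls it down.)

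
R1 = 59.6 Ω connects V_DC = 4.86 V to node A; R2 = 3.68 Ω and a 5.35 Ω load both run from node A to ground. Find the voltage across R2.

V_out ≈ 0.172 V

First combine the lower leg with the load: R2 ‖ R_L = 2.180 Ω.
Voltage divider with the loaded lower leg: V_out = 4.86 × 2.180/(59.6 + 2.180) = 4.86 × 0.03529 = 0.1715 V.
(Unloaded it would be 0.283 V; the load pulls it down.)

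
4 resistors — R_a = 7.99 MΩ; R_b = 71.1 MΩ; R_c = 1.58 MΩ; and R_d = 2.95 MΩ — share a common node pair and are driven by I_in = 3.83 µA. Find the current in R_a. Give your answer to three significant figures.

Total conductance ΣG = 1/7.99 + 1/71.1 + 1/1.58 + 1/2.95 = 1.111 (units of 1/MΩ).
R_a takes the fraction G_k/ΣG = 0.1252/1.111 = 0.1126, so I = 3.83 × 0.1126 = 0.4314 µA.

I ≈ 0.431 µA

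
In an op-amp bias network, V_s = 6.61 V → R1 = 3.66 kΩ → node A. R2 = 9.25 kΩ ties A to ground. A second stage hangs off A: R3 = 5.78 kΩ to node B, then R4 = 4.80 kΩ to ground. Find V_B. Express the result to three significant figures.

The second stage (R3 + R4 = 10.58 kΩ) loads node A in parallel with R2.
Effective lower resistance at A: R2 ‖ 10.58 = 4.935 kΩ.
V_A = 6.61 × 4.935/(3.66 + 4.935) = 3.795 V.
Then the unloaded second divider: V_B = V_A × R4/(R3+R4) = 3.795 × 0.4537 = 1.722 V.

V_B ≈ 1.72 V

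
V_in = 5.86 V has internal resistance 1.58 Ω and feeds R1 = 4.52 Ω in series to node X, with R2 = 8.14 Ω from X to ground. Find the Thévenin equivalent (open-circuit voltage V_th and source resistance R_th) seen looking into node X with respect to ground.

R1' = 1.58 + 4.52 = 6.100 Ω (source resistance + R1).
With X open, the divider is unloaded: V_th = 5.86 × 8.14/14.24 = 3.350 V.
With V_in suppressed (replaced by a short), R_th = R1' ‖ R2 = (6.100 × 8.14)/(6.100 + 8.14) = 3.487 Ω.

V_th ≈ 3.35 V, R_th ≈ 3.49 Ω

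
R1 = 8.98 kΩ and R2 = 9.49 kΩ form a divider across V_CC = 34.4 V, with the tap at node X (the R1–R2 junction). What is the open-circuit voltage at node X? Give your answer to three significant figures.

V_th ≈ 17.7 V

V_th is the unloaded tap voltage: V_CC · R2/(R1+R2) = 34.4 × 0.5138 = 17.67 V.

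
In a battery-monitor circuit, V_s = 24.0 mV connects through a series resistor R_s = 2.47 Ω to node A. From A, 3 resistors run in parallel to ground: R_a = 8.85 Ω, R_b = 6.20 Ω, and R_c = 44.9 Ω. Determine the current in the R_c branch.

Combine the parallel branches: R_p = (1/8.85 + 1/6.20 + 1/44.9)⁻¹ = 3.372 Ω.
V_A = 24.0 × 3.372/5.842 = 13.85 mV.
I(R_c) = V_A / R_c = 13.85/44.9 = 0.3085 mA.

I ≈ 0.309 mA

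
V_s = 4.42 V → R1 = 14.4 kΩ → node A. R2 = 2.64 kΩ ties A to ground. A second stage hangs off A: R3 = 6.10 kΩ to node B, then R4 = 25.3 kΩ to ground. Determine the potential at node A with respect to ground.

V_A ≈ 0.639 V

Looking into the second stage from A: R3 + R4 = 31.40 kΩ appears in parallel with R2.
R2 ‖ (R3+R4) = 2.435 kΩ.
So V_A = 4.42 × 0.1447 = 0.6394 V.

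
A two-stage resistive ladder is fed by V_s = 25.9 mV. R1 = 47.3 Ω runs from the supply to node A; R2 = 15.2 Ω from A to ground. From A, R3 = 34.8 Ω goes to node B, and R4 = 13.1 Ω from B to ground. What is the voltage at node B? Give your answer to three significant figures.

V_B ≈ 1.39 mV

The second stage (R3 + R4 = 47.90 Ω) loads node A in parallel with R2.
R2 ‖ (R3+R4) = 11.54 Ω.
First divider: V_A = V_s · 11.54/(47.3 + 11.54) = 5.079 mV.
V_B = V_A × 0.2735 = 1.389 mV.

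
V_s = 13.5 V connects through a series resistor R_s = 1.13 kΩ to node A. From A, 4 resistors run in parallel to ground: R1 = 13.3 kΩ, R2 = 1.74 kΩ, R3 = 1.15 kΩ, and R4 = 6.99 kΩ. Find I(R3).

I ≈ 4.08 mA

Equivalent of the parallel group: R_p = 0.6015 kΩ.
V_A by voltage divider: V_A = 13.5 × 0.6015/(1.13 + 0.6015) = 4.690 V.
Branch current I = V_A/R3 = 4.690/1.15 = 4.078 mA.
(Equivalently: I_total = 7.797 mA, then current-divider fraction G_k/ΣG = 0.5230.)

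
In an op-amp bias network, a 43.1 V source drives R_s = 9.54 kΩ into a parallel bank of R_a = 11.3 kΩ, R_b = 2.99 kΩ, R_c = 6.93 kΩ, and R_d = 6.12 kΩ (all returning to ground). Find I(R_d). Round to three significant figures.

Combine the parallel branches: R_p = (1/11.3 + 1/2.99 + 1/6.93 + 1/6.12)⁻¹ = 1.369 kΩ.
V_A by voltage divider: V_A = 43.1 × 1.369/(9.54 + 1.369) = 5.408 V.
I(R_d) = V_A / R_d = 5.408/6.12 = 0.8836 mA.

I ≈ 0.884 mA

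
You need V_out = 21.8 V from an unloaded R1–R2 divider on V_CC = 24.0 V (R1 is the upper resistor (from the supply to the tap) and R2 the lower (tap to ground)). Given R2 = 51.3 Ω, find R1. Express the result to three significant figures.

R1 ≈ 5.18 Ω

Required fraction k = V_out/V_CC = 0.9083.
So R1 = R2 · (V_CC/V_out − 1) = 51.3 × (24.0/21.8 − 1) = 51.3 × 0.1009 = 5.177 Ω.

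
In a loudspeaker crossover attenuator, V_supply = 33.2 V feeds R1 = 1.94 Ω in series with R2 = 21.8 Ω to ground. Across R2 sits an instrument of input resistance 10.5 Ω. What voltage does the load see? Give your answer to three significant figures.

First combine the lower leg with the load: R2 ‖ R_L = 7.087 Ω.
Then V_out = V_supply · R2'/(R1 + R2') = 33.2 × 7.087/9.027 = 26.06 V.
(Unloaded it would be 30.5 V; the load pulls it down.)

V_out ≈ 26.1 V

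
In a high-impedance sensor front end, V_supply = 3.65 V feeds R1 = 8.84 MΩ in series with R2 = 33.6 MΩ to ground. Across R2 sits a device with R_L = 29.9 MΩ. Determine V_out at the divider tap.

First combine the lower leg with the load: R2 ‖ R_L = 15.82 MΩ.
Voltage divider with the loaded lower leg: V_out = 3.65 × 15.82/(8.84 + 15.82) = 3.65 × 0.6415 = 2.342 V.
(Unloaded it would be 2.89 V; the load pulls it down.)

V_out ≈ 2.34 V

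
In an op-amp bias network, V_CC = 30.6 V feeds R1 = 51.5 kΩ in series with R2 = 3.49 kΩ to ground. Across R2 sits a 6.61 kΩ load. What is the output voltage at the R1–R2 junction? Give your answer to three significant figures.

V_out ≈ 1.30 V

R2 ‖ R_L = (3.49 × 6.61)/(3.49 + 6.61) = 2.284 kΩ.
Voltage divider with the loaded lower leg: V_out = 30.6 × 2.284/(51.5 + 2.284) = 30.6 × 0.04247 = 1.299 V.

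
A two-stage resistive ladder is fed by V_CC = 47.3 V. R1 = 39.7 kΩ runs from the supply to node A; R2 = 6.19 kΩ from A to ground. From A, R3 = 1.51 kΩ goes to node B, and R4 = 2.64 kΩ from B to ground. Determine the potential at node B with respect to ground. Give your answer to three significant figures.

Looking into the second stage from A: R3 + R4 = 4.150 kΩ appears in parallel with R2.
Effective lower resistance at A: R2 ‖ 4.150 = 2.484 kΩ.
V_A = 47.3 × 2.484/(39.7 + 2.484) = 2.786 V.
Then the unloaded second divider: V_B = V_A × R4/(R3+R4) = 2.786 × 0.6361 = 1.772 V.

V_B ≈ 1.77 V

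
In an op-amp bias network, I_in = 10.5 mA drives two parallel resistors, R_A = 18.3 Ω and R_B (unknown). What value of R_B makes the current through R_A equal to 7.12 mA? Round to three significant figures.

Two-branch current divider: I_A = I_in · R_B/(R_A + R_B).
7.12/10.5 = R_B/(R_A + R_B) → R_B = R_A · (0.6781)/(1 − 0.6781) = 18.3 × 2.107 = 38.55 Ω.

R_B ≈ 38.5 Ω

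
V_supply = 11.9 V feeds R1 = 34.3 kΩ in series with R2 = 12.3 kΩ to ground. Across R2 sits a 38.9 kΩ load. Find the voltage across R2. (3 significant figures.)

First combine the lower leg with the load: R2 ‖ R_L = 9.345 kΩ.
Now apply the divider: V_out = 11.9 × 0.2141 = 2.548 V.

V_out ≈ 2.55 V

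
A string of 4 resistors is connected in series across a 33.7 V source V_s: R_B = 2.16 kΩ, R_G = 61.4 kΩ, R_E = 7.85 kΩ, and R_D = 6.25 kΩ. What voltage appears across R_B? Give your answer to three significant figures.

V ≈ 0.937 V

ΣR = 2.16 + 61.4 + 7.85 + 6.25 = 77.66 kΩ.
By the voltage-divider rule, V = 33.7 × 2.160/77.66 = 0.9373 V.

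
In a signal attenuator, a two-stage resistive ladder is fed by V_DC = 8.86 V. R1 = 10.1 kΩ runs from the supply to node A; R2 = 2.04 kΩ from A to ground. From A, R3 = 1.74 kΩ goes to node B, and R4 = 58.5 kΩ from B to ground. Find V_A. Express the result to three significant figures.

V_A ≈ 1.45 V

Looking into the second stage from A: R3 + R4 = 60.24 kΩ appears in parallel with R2.
R2 ‖ (R3+R4) = 1.973 kΩ.
V_A = 8.86 × 1.973/(10.1 + 1.973) = 1.448 V.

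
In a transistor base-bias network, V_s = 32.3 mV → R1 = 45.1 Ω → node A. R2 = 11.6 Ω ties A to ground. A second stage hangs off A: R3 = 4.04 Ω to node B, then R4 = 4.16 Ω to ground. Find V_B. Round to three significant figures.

The second stage (R3 + R4 = 8.200 Ω) loads node A in parallel with R2.
Effective lower resistance at A: R2 ‖ 8.200 = 4.804 Ω.
So V_A = 32.3 × 0.09627 = 3.109 mV.
Stage 2 is unloaded, so V_B = V_A · R4/(R3+R4) = 3.109 × 4.16/8.200 = 1.577 mV.

V_B ≈ 1.58 mV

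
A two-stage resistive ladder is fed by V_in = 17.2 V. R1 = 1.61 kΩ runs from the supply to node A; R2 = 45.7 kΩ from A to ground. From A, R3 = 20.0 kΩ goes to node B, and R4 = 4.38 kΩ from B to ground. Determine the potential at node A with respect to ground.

V_A ≈ 15.6 V

Looking into the second stage from A: R3 + R4 = 24.38 kΩ appears in parallel with R2.
Effective lower resistance at A: R2 ‖ 24.38 = 15.90 kΩ.
V_A = 17.2 × 15.90/(1.61 + 15.90) = 15.62 V.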